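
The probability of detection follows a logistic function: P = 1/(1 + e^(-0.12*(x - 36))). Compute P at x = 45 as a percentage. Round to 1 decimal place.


P(x) = 1/(1 + e^(-0.12*(45 - 36)))
Exponent = -0.12 * 9 = -1.08
e^(-1.08) = 0.339596
P = 1/(1 + 0.339596) = 0.746494
Percentage = 74.6


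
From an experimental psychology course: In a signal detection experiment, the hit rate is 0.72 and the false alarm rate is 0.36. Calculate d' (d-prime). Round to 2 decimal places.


d' = z(HR) - z(FAR)
z(0.72) = 0.5828
z(0.36) = -0.3585
d' = 0.5828 - -0.3585
= 0.94


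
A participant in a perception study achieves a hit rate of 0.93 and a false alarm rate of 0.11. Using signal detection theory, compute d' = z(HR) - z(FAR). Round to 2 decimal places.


d' = z(HR) - z(FAR)
z(0.93) = 1.4758
z(0.11) = -1.2265
d' = 1.4758 - -1.2265
= 2.70


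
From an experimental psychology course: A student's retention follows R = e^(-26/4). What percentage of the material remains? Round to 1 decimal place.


R = e^(-t/S)
-t/S = -26/4 = -6.5
R = e^(-6.5) = 0.001503
Percentage = 0.001503 * 100
= 0.2


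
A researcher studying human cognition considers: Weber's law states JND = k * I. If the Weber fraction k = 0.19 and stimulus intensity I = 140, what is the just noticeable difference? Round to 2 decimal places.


JND = k * I
JND = 0.19 * 140
= 26.60


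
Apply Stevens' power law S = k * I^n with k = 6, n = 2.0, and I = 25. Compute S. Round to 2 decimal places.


S = 6 * 25^2.0
25^2.0 = 625.0
S = 6 * 625.0
= 3750.00


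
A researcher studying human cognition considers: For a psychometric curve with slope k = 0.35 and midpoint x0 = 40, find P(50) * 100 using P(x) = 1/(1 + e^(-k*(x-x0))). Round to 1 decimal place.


P(x) = 1/(1 + e^(-0.35*(50 - 40)))
Exponent = -0.35 * 10 = -3.5
e^(-3.5) = 0.030197
P = 1/(1 + 0.030197) = 0.970688
Percentage = 97.1


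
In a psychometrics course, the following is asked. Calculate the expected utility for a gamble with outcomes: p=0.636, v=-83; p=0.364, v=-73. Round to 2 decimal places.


EU = sum(p_i * v_i)
0.636 * -83 = -52.788
0.364 * -73 = -26.572
EU = -52.788 + -26.572
= -79.36


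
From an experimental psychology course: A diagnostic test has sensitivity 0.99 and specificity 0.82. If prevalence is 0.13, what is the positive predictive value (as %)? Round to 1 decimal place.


PPV = (sens * prev) / (sens * prev + (1-spec) * (1-prev))
Numerator = 0.99 * 0.13 = 0.1287
P(positive and no disease) = (1 - spec) * (1 - prev) = (1 - 0.82) * (1 - 0.13) = 0.1566
Denominator = 0.1287 + 0.1566 = 0.2853
PPV = 0.1287 / 0.2853 = 0.451104
As percentage = 45.1


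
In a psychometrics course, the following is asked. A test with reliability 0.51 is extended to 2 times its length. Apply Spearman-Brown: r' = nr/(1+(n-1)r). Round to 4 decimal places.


r_new = n*r / (1 + (n-1)*r)
Numerator = 2 * 0.51 = 1.02
Denominator = 1 + 1 * 0.51 = 1.51
r_new = 1.02 / 1.51
= 0.6755


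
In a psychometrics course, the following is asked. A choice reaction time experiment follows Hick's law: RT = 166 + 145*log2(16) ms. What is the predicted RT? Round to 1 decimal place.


RT = 166 + 145 * log2(16)
log2(16) = 4.0
RT = 166 + 145 * 4.0
= 166 + 580.0
= 746.0 ms


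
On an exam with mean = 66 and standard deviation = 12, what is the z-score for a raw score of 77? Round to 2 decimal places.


z = (X - mu) / sigma
= (77 - 66) / 12
= 11 / 12
= 0.92


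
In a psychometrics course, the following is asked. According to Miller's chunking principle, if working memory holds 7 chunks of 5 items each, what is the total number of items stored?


Total items = chunks * items_per_chunk
= 7 * 5
= 35


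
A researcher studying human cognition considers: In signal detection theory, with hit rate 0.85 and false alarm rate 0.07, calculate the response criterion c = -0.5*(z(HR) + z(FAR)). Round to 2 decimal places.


c = -0.5 * (z(HR) + z(FAR))
z(0.85) = 1.0364
z(0.07) = -1.4758
c = -0.5 * (1.0364 + -1.4758)
= -0.5 * -0.4394
= 0.22


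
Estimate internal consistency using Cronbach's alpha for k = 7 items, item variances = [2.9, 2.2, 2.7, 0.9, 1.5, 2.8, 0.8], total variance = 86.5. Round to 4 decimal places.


alpha = (k/(k-1)) * (1 - sum(s_i^2)/s_total^2)
sum(item variances) = 13.8
k/(k-1) = 7/6 = 1.166667
1 - 13.8/86.5 = 1 - 0.159538 = 0.840462
alpha = 1.166667 * 0.840462
= 0.9805


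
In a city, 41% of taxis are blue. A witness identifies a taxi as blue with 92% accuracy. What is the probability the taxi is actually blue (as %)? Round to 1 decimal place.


P(blue | says blue) = P(says blue | blue)*P(blue) / [P(says blue | blue)*P(blue) + P(says blue | not blue)*P(not blue)]
Numerator = 0.92 * 0.41 = 0.3772
False identification = 0.08 * 0.59 = 0.0472
P = 0.3772 / (0.3772 + 0.0472)
= 0.3772 / 0.4244
As percentage = 88.9


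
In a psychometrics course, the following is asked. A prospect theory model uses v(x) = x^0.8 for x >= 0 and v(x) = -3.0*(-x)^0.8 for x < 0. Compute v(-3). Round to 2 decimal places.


Since x = -3 < 0, use v(x) = -lambda*(-x)^alpha
(-x) = 3
3^0.8 = 2.4082
v(-3) = -3.0 * 2.4082
= -7.22


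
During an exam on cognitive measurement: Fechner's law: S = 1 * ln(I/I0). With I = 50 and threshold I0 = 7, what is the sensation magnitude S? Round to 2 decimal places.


S = 1 * ln(50/7)
I/I0 = 7.142857
ln(7.142857) = 1.9661
S = 1 * 1.9661
= 1.97


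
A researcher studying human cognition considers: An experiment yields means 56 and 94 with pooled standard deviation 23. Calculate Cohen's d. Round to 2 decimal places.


Cohen's d = (M1 - M2) / S_pooled
= (56 - 94) / 23
= -38 / 23
= -1.65


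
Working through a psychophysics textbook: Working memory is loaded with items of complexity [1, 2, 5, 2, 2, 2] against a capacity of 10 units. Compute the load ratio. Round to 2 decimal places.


Total complexity = 1 + 2 + 5 + 2 + 2 + 2 = 14
Load = total / capacity = 14 / 10
= 1.40


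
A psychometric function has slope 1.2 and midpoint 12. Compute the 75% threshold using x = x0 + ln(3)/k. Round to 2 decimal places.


At P = 0.75: 0.75 = 1/(1 + e^(-k*(x-x0)))
Solving: e^(-k*(x-x0)) = 1/3
x = x0 + ln(3)/k
ln(3) = 1.0986
x = 12 + 1.0986/1.2
= 12 + 0.9155
= 12.92


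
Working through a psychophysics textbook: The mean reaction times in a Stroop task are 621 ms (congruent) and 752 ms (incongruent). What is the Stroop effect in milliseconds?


Stroop effect = RT(incongruent) - RT(congruent)
= 752 - 621
= 131 ms


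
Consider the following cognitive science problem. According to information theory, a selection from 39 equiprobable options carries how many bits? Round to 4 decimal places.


H = log2(n)
H = log2(39)
= 5.2854


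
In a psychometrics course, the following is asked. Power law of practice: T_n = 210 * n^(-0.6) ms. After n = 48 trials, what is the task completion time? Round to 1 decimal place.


T_n = 210 * 48^(-0.6)
48^(-0.6) = 0.098007
T_n = 210 * 0.098007
= 20.6 ms


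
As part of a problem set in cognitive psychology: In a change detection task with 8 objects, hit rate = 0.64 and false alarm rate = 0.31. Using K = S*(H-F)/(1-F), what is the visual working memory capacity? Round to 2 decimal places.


K = S * (H - F) / (1 - F)
H - F = 0.33
1 - F = 0.69
K = 8 * 0.33 / 0.69
= 3.83


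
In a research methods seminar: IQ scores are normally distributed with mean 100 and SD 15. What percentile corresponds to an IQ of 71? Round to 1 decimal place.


z = (IQ - mean) / SD
z = (71 - 100) / 15 = -1.9333
Percentile = Phi(-1.9333) * 100
Phi(-1.9333) = 0.0266
= 2.7


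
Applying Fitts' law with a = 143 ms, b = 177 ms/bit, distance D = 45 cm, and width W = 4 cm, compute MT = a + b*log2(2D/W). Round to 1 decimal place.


MT = 143 + 177 * log2(2*45/4)
2D/W = 22.5
log2(22.5) = 4.4919
MT = 143 + 177 * 4.4919
= 938.1 ms


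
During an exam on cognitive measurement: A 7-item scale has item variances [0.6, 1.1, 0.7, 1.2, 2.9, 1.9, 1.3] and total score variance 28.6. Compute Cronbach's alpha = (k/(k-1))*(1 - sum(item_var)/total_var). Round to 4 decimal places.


alpha = (k/(k-1)) * (1 - sum(s_i^2)/s_total^2)
sum(item variances) = 9.7
k/(k-1) = 7/6 = 1.166667
1 - 9.7/28.6 = 1 - 0.339161 = 0.660839
alpha = 1.166667 * 0.660839
= 0.7710


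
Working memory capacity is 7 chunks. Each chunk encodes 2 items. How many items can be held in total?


Total items = chunks * items_per_chunk
= 7 * 2
= 14


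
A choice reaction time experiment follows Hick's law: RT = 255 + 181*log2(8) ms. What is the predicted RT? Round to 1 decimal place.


RT = 255 + 181 * log2(8)
log2(8) = 3.0
RT = 255 + 181 * 3.0
= 255 + 543.0
= 798.0 ms


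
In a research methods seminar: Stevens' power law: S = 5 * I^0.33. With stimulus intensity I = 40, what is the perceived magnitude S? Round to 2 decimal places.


S = 5 * 40^0.33
40^0.33 = 3.3782
S = 5 * 3.3782
= 16.89


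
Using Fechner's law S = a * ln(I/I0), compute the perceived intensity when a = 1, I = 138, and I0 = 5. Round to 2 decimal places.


S = 1 * ln(138/5)
I/I0 = 27.6
ln(27.6) = 3.3178
S = 1 * 3.3178
= 3.32


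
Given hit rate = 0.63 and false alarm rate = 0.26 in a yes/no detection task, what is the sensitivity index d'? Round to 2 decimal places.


d' = z(HR) - z(FAR)
z(0.63) = 0.3319
z(0.26) = -0.6433
d' = 0.3319 - -0.6433
= 0.98


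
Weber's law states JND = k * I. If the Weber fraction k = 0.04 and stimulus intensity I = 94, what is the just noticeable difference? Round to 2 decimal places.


JND = k * I
JND = 0.04 * 94
= 3.76


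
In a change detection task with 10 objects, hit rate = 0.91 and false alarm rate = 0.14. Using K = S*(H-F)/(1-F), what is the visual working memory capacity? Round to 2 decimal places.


K = S * (H - F) / (1 - F)
H - F = 0.77
1 - F = 0.86
K = 10 * 0.77 / 0.86
= 8.95


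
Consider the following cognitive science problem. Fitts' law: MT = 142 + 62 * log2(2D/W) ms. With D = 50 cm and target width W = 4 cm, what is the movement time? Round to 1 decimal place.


MT = 142 + 62 * log2(2*50/4)
2D/W = 25.0
log2(25.0) = 4.6439
MT = 142 + 62 * 4.6439
= 429.9 ms


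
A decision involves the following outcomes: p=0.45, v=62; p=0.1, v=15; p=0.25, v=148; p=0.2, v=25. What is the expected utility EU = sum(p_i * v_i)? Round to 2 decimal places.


EU = sum(p_i * v_i)
0.45 * 62 = 27.9
0.1 * 15 = 1.5
0.25 * 148 = 37.0
0.2 * 25 = 5.0
EU = 27.9 + 1.5 + 37.0 + 5.0
= 71.40


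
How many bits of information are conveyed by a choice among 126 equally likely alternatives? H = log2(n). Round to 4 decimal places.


H = log2(n)
H = log2(126)
= 6.9773


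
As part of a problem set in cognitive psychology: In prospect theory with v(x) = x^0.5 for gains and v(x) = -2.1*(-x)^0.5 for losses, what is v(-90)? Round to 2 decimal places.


Since x = -90 < 0, use v(x) = -lambda*(-x)^alpha
(-x) = 90
90^0.5 = 9.4868
v(-90) = -2.1 * 9.4868
= -19.92


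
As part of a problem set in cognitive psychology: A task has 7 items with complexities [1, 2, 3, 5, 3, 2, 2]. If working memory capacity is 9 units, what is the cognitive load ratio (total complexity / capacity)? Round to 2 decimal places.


Total complexity = 1 + 2 + 3 + 5 + 3 + 2 + 2 = 18
Load = total / capacity = 18 / 9
= 2.00


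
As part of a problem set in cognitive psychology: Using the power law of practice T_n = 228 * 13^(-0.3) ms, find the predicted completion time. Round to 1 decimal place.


T_n = 228 * 13^(-0.3)
13^(-0.3) = 0.463252
T_n = 228 * 0.463252
= 105.6 ms


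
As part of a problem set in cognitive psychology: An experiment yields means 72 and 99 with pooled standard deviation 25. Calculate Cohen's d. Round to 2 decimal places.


Cohen's d = (M1 - M2) / S_pooled
= (72 - 99) / 25
= -27 / 25
= -1.08


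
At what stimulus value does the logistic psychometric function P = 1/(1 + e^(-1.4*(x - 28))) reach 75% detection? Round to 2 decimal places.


At P = 0.75: 0.75 = 1/(1 + e^(-k*(x-x0)))
Solving: e^(-k*(x-x0)) = 1/3
x = x0 + ln(3)/k
ln(3) = 1.0986
x = 28 + 1.0986/1.4
= 28 + 0.7847
= 28.78


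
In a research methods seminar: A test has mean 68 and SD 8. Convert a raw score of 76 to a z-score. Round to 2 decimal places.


z = (X - mu) / sigma
= (76 - 68) / 8
= 8 / 8
= 1.00


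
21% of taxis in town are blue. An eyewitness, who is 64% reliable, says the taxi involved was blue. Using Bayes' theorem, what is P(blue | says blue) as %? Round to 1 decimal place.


P(blue | says blue) = P(says blue | blue)*P(blue) / [P(says blue | blue)*P(blue) + P(says blue | not blue)*P(not blue)]
Numerator = 0.64 * 0.21 = 0.1344
False identification = 0.36 * 0.79 = 0.2844
P = 0.1344 / (0.1344 + 0.2844)
= 0.1344 / 0.4188
As percentage = 32.1


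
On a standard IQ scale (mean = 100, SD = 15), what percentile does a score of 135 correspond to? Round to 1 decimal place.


z = (IQ - mean) / SD
z = (135 - 100) / 15 = 2.3333
Percentile = Phi(2.3333) * 100
Phi(2.3333) = 0.990184
= 99.0


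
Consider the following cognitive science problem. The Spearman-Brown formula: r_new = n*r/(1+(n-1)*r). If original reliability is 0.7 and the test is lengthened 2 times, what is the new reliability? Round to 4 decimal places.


r_new = n*r / (1 + (n-1)*r)
Numerator = 2 * 0.7 = 1.4
Denominator = 1 + 1 * 0.7 = 1.7
r_new = 1.4 / 1.7
= 0.8235


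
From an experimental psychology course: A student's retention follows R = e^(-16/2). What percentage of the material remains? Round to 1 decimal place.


R = e^(-t/S)
-t/S = -16/2 = -8.0
R = e^(-8.0) = 0.000335
Percentage = 0.000335 * 100
= 0.0


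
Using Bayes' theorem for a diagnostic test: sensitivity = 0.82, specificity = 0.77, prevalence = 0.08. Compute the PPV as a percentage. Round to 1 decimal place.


PPV = (sens * prev) / (sens * prev + (1-spec) * (1-prev))
Numerator = 0.82 * 0.08 = 0.0656
P(positive and no disease) = (1 - spec) * (1 - prev) = (1 - 0.77) * (1 - 0.08) = 0.2116
Denominator = 0.0656 + 0.2116 = 0.2772
PPV = 0.0656 / 0.2772 = 0.236652
As percentage = 23.7


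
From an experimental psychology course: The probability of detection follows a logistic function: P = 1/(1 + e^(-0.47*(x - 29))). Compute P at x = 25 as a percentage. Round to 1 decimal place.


P(x) = 1/(1 + e^(-0.47*(25 - 29)))
Exponent = -0.47 * -4 = 1.88
e^(1.88) = 6.553505
P = 1/(1 + 6.553505) = 0.132389
Percentage = 13.2


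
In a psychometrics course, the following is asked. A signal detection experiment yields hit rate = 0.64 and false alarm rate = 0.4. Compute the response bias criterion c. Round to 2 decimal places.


c = -0.5 * (z(HR) + z(FAR))
z(0.64) = 0.3585
z(0.4) = -0.2533
c = -0.5 * (0.3585 + -0.2533)
= -0.5 * 0.1052
= -0.05


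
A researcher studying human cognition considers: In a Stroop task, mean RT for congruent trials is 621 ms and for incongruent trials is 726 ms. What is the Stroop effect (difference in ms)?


Stroop effect = RT(incongruent) - RT(congruent)
= 726 - 621
= 105 ms


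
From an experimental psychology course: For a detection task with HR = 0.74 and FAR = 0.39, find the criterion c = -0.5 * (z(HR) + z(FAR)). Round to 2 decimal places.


c = -0.5 * (z(HR) + z(FAR))
z(0.74) = 0.6433
z(0.39) = -0.2793
c = -0.5 * (0.6433 + -0.2793)
= -0.5 * 0.364
= -0.18


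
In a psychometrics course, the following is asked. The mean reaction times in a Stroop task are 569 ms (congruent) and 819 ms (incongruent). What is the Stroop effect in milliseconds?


Stroop effect = RT(incongruent) - RT(congruent)
= 819 - 569
= 250 ms


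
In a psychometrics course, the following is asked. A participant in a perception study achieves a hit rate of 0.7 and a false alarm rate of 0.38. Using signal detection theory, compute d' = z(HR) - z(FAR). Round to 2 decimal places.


d' = z(HR) - z(FAR)
z(0.7) = 0.5244
z(0.38) = -0.3055
d' = 0.5244 - -0.3055
= 0.83


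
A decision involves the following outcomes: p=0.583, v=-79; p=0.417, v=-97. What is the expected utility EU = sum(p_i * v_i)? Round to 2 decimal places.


EU = sum(p_i * v_i)
0.583 * -79 = -46.057
0.417 * -97 = -40.449
EU = -46.057 + -40.449
= -86.51


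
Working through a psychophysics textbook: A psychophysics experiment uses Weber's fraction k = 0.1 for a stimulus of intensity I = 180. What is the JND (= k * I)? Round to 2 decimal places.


JND = k * I
JND = 0.1 * 180
= 18.00


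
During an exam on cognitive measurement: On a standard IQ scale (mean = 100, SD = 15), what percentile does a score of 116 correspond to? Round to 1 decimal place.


z = (IQ - mean) / SD
z = (116 - 100) / 15 = 1.0667
Percentile = Phi(1.0667) * 100
Phi(1.0667) = 0.856946
= 85.7


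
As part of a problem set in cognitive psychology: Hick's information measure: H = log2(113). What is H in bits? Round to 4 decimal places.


H = log2(n)
H = log2(113)
= 6.8202


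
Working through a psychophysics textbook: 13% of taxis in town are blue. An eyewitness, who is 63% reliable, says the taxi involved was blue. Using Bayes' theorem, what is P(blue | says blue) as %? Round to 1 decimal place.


P(blue | says blue) = P(says blue | blue)*P(blue) / [P(says blue | blue)*P(blue) + P(says blue | not blue)*P(not blue)]
Numerator = 0.63 * 0.13 = 0.0819
False identification = 0.37 * 0.87 = 0.3219
P = 0.0819 / (0.0819 + 0.3219)
= 0.0819 / 0.4038
As percentage = 20.3


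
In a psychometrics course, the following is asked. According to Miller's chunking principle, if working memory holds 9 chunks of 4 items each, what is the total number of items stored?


Total items = chunks * items_per_chunk
= 9 * 4
= 36


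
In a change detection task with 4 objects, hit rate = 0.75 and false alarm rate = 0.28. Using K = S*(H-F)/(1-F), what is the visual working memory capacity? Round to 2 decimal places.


K = S * (H - F) / (1 - F)
H - F = 0.47
1 - F = 0.72
K = 4 * 0.47 / 0.72
= 2.61


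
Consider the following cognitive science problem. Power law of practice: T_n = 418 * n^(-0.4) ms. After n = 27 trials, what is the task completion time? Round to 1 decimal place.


T_n = 418 * 27^(-0.4)
27^(-0.4) = 0.267581
T_n = 418 * 0.267581
= 111.8 ms


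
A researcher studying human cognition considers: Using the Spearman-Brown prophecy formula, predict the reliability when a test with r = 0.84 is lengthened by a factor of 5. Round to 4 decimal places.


r_new = n*r / (1 + (n-1)*r)
Numerator = 5 * 0.84 = 4.2
Denominator = 1 + 4 * 0.84 = 4.36
r_new = 4.2 / 4.36
= 0.9633


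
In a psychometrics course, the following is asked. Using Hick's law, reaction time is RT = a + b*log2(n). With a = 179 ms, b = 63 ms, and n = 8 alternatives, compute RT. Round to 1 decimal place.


RT = 179 + 63 * log2(8)
log2(8) = 3.0
RT = 179 + 63 * 3.0
= 179 + 189.0
= 368.0 ms


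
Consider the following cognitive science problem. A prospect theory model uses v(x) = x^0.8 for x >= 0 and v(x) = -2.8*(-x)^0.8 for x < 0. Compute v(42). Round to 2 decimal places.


Since x = 42 >= 0, use v(x) = x^0.8
42^0.8 = 19.8884
v(42) = 19.89


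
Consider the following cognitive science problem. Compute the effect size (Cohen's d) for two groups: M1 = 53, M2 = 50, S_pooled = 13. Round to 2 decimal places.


Cohen's d = (M1 - M2) / S_pooled
= (53 - 50) / 13
= 3 / 13
= 0.23


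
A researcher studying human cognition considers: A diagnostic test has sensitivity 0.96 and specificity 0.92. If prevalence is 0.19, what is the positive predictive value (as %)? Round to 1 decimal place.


PPV = (sens * prev) / (sens * prev + (1-spec) * (1-prev))
Numerator = 0.96 * 0.19 = 0.1824
P(positive and no disease) = (1 - spec) * (1 - prev) = (1 - 0.92) * (1 - 0.19) = 0.0648
Denominator = 0.1824 + 0.0648 = 0.2472
PPV = 0.1824 / 0.2472 = 0.737864
As percentage = 73.8


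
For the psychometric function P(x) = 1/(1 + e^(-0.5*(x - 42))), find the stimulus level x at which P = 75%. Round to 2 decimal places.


At P = 0.75: 0.75 = 1/(1 + e^(-k*(x-x0)))
Solving: e^(-k*(x-x0)) = 1/3
x = x0 + ln(3)/k
ln(3) = 1.0986
x = 42 + 1.0986/0.5
= 42 + 2.1972
= 44.20


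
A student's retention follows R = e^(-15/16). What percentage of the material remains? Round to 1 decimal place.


R = e^(-t/S)
-t/S = -15/16 = -0.9375
R = e^(-0.9375) = 0.391606
Percentage = 0.391606 * 100
= 39.2


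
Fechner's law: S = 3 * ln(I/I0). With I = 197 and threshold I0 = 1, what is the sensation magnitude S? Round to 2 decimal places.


S = 3 * ln(197/1)
I/I0 = 197.0
ln(197.0) = 5.2832
S = 3 * 5.2832
= 15.85


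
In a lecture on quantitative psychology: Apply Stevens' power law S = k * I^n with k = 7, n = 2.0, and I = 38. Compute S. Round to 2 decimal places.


S = 7 * 38^2.0
38^2.0 = 1444.0
S = 7 * 1444.0
= 10108.00


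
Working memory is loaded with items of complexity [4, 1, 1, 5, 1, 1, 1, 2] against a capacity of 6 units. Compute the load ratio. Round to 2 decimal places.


Total complexity = 4 + 1 + 1 + 5 + 1 + 1 + 1 + 2 = 16
Load = total / capacity = 16 / 6
= 2.67


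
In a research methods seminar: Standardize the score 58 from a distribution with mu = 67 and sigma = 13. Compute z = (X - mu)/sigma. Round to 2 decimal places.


z = (X - mu) / sigma
= (58 - 67) / 13
= -9 / 13
= -0.69


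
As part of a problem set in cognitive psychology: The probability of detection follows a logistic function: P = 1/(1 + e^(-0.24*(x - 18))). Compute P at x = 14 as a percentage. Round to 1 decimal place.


P(x) = 1/(1 + e^(-0.24*(14 - 18)))
Exponent = -0.24 * -4 = 0.96
e^(0.96) = 2.611696
P = 1/(1 + 2.611696) = 0.276878
Percentage = 27.7


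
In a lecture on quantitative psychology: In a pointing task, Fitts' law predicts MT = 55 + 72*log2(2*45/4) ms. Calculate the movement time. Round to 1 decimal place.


MT = 55 + 72 * log2(2*45/4)
2D/W = 22.5
log2(22.5) = 4.4919
MT = 55 + 72 * 4.4919
= 378.4 ms


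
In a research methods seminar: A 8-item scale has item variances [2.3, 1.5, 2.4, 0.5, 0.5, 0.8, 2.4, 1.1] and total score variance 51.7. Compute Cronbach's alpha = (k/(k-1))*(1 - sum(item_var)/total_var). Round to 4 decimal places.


alpha = (k/(k-1)) * (1 - sum(s_i^2)/s_total^2)
sum(item variances) = 11.5
k/(k-1) = 8/7 = 1.142857
1 - 11.5/51.7 = 1 - 0.222437 = 0.777563
alpha = 1.142857 * 0.777563
= 0.8886


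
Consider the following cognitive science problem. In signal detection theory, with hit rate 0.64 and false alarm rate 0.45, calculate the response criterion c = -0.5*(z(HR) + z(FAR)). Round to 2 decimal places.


c = -0.5 * (z(HR) + z(FAR))
z(0.64) = 0.3585
z(0.45) = -0.1257
c = -0.5 * (0.3585 + -0.1257)
= -0.5 * 0.2328
= -0.12


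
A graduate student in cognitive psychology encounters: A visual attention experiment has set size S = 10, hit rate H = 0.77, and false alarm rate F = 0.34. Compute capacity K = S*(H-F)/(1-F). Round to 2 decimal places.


K = S * (H - F) / (1 - F)
H - F = 0.43
1 - F = 0.66
K = 10 * 0.43 / 0.66
= 6.52


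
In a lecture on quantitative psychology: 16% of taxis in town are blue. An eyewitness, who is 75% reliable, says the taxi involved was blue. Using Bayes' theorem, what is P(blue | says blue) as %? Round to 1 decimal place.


P(blue | says blue) = P(says blue | blue)*P(blue) / [P(says blue | blue)*P(blue) + P(says blue | not blue)*P(not blue)]
Numerator = 0.75 * 0.16 = 0.12
False identification = 0.25 * 0.84 = 0.21
P = 0.12 / (0.12 + 0.21)
= 0.12 / 0.33
As percentage = 36.4


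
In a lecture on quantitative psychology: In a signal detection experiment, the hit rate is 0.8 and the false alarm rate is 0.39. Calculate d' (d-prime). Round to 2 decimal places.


d' = z(HR) - z(FAR)
z(0.8) = 0.8416
z(0.39) = -0.2793
d' = 0.8416 - -0.2793
= 1.12


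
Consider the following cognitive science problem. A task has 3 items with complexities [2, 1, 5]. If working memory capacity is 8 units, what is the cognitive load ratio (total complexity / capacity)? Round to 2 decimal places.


Total complexity = 2 + 1 + 5 = 8
Load = total / capacity = 8 / 8
= 1.00


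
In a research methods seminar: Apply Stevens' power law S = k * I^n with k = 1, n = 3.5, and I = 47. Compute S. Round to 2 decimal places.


S = 1 * 47^3.5
47^3.5 = 711774.6276
S = 1 * 711774.6276
= 711774.63


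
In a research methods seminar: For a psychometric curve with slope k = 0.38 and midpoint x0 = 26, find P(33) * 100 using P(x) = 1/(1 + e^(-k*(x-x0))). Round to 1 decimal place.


P(x) = 1/(1 + e^(-0.38*(33 - 26)))
Exponent = -0.38 * 7 = -2.66
e^(-2.66) = 0.069948
P = 1/(1 + 0.069948) = 0.934625
Percentage = 93.5


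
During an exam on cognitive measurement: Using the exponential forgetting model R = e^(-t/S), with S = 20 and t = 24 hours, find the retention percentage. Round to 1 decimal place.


R = e^(-t/S)
-t/S = -24/20 = -1.2
R = e^(-1.2) = 0.301194
Percentage = 0.301194 * 100
= 30.1


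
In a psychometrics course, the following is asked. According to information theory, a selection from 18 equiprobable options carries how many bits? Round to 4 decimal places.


H = log2(n)
H = log2(18)
= 4.1699


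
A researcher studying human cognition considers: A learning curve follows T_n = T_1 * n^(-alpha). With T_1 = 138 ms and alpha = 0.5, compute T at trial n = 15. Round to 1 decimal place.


T_n = 138 * 15^(-0.5)
15^(-0.5) = 0.258199
T_n = 138 * 0.258199
= 35.6 ms


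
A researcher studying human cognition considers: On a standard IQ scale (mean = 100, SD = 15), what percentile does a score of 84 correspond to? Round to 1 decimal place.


z = (IQ - mean) / SD
z = (84 - 100) / 15 = -1.0667
Percentile = Phi(-1.0667) * 100
Phi(-1.0667) = 0.143054
= 14.3


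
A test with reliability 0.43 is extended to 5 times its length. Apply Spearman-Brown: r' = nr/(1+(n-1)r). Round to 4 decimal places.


r_new = n*r / (1 + (n-1)*r)
Numerator = 5 * 0.43 = 2.15
Denominator = 1 + 4 * 0.43 = 2.72
r_new = 2.15 / 2.72
= 0.7904


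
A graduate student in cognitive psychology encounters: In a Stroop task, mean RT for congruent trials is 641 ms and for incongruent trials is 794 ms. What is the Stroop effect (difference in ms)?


Stroop effect = RT(incongruent) - RT(congruent)
= 794 - 641
= 153 ms


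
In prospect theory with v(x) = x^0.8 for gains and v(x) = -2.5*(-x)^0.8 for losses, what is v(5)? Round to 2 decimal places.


Since x = 5 >= 0, use v(x) = x^0.8
5^0.8 = 3.6239
v(5) = 3.62


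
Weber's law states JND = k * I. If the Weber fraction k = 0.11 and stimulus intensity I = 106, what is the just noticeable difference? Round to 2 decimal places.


JND = k * I
JND = 0.11 * 106
= 11.66


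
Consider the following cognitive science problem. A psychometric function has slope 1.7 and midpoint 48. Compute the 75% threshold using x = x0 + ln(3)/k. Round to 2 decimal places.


At P = 0.75: 0.75 = 1/(1 + e^(-k*(x-x0)))
Solving: e^(-k*(x-x0)) = 1/3
x = x0 + ln(3)/k
ln(3) = 1.0986
x = 48 + 1.0986/1.7
= 48 + 0.6462
= 48.65


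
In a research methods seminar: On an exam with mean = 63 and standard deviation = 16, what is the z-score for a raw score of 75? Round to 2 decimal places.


z = (X - mu) / sigma
= (75 - 63) / 16
= 12 / 16
= 0.75


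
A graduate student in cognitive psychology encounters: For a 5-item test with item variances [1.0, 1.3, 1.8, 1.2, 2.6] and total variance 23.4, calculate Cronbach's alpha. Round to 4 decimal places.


alpha = (k/(k-1)) * (1 - sum(s_i^2)/s_total^2)
sum(item variances) = 7.9
k/(k-1) = 5/4 = 1.25
1 - 7.9/23.4 = 1 - 0.337607 = 0.662393
alpha = 1.25 * 0.662393
= 0.8280


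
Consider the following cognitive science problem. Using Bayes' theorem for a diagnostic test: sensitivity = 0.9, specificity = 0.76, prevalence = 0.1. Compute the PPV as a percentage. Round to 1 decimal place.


PPV = (sens * prev) / (sens * prev + (1-spec) * (1-prev))
Numerator = 0.9 * 0.1 = 0.09
P(positive and no disease) = (1 - spec) * (1 - prev) = (1 - 0.76) * (1 - 0.1) = 0.216
Denominator = 0.09 + 0.216 = 0.306
PPV = 0.09 / 0.306 = 0.294118
As percentage = 29.4


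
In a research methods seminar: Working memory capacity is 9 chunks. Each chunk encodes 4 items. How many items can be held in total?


Total items = chunks * items_per_chunk
= 9 * 4
= 36


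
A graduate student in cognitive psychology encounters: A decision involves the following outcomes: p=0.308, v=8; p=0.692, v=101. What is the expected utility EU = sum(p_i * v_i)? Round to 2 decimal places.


EU = sum(p_i * v_i)
0.308 * 8 = 2.464
0.692 * 101 = 69.892
EU = 2.464 + 69.892
= 72.36


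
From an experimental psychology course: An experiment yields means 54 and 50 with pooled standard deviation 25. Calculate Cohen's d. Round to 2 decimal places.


Cohen's d = (M1 - M2) / S_pooled
= (54 - 50) / 25
= 4 / 25
= 0.16


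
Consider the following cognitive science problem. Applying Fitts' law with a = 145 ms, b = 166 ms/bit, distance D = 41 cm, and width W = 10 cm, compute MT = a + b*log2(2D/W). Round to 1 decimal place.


MT = 145 + 166 * log2(2*41/10)
2D/W = 8.2
log2(8.2) = 3.0356
MT = 145 + 166 * 3.0356
= 648.9 ms


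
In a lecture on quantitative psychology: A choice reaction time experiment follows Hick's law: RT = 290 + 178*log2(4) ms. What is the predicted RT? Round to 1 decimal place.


RT = 290 + 178 * log2(4)
log2(4) = 2.0
RT = 290 + 178 * 2.0
= 290 + 356.0
= 646.0 ms


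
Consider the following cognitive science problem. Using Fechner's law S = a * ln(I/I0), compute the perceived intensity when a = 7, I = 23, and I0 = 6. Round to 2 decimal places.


S = 7 * ln(23/6)
I/I0 = 3.833333
ln(3.833333) = 1.3437
S = 7 * 1.3437
= 9.41


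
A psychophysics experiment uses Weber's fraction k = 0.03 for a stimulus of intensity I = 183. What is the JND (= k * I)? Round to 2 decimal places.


JND = k * I
JND = 0.03 * 183
= 5.49


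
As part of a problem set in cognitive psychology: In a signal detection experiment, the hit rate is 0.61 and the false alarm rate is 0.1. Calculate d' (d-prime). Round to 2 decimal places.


d' = z(HR) - z(FAR)
z(0.61) = 0.2793
z(0.1) = -1.2816
d' = 0.2793 - -1.2816
= 1.56


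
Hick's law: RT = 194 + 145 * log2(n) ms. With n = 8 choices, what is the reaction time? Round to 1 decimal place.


RT = 194 + 145 * log2(8)
log2(8) = 3.0
RT = 194 + 145 * 3.0
= 194 + 435.0
= 629.0 ms


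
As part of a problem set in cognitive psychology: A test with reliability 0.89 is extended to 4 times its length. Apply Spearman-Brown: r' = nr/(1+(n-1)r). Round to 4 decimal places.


r_new = n*r / (1 + (n-1)*r)
Numerator = 4 * 0.89 = 3.56
Denominator = 1 + 3 * 0.89 = 3.67
r_new = 3.56 / 3.67
= 0.9700


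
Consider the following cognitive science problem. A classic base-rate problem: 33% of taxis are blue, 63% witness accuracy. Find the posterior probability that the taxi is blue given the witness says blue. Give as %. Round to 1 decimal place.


P(blue | says blue) = P(says blue | blue)*P(blue) / [P(says blue | blue)*P(blue) + P(says blue | not blue)*P(not blue)]
Numerator = 0.63 * 0.33 = 0.2079
False identification = 0.37 * 0.67 = 0.2479
P = 0.2079 / (0.2079 + 0.2479)
= 0.2079 / 0.4558
As percentage = 45.6


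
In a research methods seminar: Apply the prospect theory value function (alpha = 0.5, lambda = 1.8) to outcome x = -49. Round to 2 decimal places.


Since x = -49 < 0, use v(x) = -lambda*(-x)^alpha
(-x) = 49
49^0.5 = 7.0
v(-49) = -1.8 * 7.0
= -12.60


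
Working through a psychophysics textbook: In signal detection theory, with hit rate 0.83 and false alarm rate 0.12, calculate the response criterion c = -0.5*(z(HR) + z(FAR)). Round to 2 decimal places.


c = -0.5 * (z(HR) + z(FAR))
z(0.83) = 0.9542
z(0.12) = -1.175
c = -0.5 * (0.9542 + -1.175)
= -0.5 * -0.2208
= 0.11


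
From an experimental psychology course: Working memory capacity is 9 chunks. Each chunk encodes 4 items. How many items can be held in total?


Total items = chunks * items_per_chunk
= 9 * 4
= 36


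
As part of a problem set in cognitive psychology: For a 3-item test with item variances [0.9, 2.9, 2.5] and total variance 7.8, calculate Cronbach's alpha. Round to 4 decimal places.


alpha = (k/(k-1)) * (1 - sum(s_i^2)/s_total^2)
sum(item variances) = 6.3
k/(k-1) = 3/2 = 1.5
1 - 6.3/7.8 = 1 - 0.807692 = 0.192308
alpha = 1.5 * 0.192308
= 0.2885


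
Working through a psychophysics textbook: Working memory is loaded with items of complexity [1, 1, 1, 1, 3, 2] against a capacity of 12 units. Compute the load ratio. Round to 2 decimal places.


Total complexity = 1 + 1 + 1 + 1 + 3 + 2 = 9
Load = total / capacity = 9 / 12
= 0.75


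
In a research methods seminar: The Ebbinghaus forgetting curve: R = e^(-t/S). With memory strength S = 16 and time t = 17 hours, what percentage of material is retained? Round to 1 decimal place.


R = e^(-t/S)
-t/S = -17/16 = -1.0625
R = e^(-1.0625) = 0.345591
Percentage = 0.345591 * 100
= 34.6


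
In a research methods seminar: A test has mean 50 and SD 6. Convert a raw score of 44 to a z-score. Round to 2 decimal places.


z = (X - mu) / sigma
= (44 - 50) / 6
= -6 / 6
= -1.00


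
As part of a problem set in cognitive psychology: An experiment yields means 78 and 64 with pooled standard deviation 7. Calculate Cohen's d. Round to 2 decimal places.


Cohen's d = (M1 - M2) / S_pooled
= (78 - 64) / 7
= 14 / 7
= 2.00


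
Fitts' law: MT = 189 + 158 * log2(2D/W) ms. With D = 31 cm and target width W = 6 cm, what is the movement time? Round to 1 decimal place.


MT = 189 + 158 * log2(2*31/6)
2D/W = 10.333333
log2(10.333333) = 3.3692
MT = 189 + 158 * 3.3692
= 721.3 ms


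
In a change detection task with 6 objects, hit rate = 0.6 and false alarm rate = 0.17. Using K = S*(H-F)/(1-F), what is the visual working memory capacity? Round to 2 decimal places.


K = S * (H - F) / (1 - F)
H - F = 0.43
1 - F = 0.83
K = 6 * 0.43 / 0.83
= 3.11


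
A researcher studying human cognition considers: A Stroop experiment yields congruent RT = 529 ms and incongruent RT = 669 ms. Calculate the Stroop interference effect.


Stroop effect = RT(incongruent) - RT(congruent)
= 669 - 529
= 140 ms


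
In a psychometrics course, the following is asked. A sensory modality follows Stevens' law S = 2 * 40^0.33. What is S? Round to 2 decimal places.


S = 2 * 40^0.33
40^0.33 = 3.3782
S = 2 * 3.3782
= 6.76


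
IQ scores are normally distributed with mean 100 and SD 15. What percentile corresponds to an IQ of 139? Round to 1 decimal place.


z = (IQ - mean) / SD
z = (139 - 100) / 15 = 2.6
Percentile = Phi(2.6) * 100
Phi(2.6) = 0.995339
= 99.5


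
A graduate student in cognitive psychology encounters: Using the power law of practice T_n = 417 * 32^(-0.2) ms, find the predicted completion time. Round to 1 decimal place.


T_n = 417 * 32^(-0.2)
32^(-0.2) = 0.5
T_n = 417 * 0.5
= 208.5 ms


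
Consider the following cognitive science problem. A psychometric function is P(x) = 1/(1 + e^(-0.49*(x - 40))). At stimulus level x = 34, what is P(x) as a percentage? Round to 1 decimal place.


P(x) = 1/(1 + e^(-0.49*(34 - 40)))
Exponent = -0.49 * -6 = 2.94
e^(2.94) = 18.915846
P = 1/(1 + 18.915846) = 0.050211
Percentage = 5.0


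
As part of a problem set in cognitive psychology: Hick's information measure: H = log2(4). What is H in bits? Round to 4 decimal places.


H = log2(n)
H = log2(4)
= 2.0000


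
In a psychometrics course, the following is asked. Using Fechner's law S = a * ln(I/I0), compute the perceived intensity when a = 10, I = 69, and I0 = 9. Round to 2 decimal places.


S = 10 * ln(69/9)
I/I0 = 7.666667
ln(7.666667) = 2.0369
S = 10 * 2.0369
= 20.37


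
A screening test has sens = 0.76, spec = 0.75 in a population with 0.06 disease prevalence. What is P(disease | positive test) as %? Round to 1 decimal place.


PPV = (sens * prev) / (sens * prev + (1-spec) * (1-prev))
Numerator = 0.76 * 0.06 = 0.0456
P(positive and no disease) = (1 - spec) * (1 - prev) = (1 - 0.75) * (1 - 0.06) = 0.235
Denominator = 0.0456 + 0.235 = 0.2806
PPV = 0.0456 / 0.2806 = 0.162509
As percentage = 16.3


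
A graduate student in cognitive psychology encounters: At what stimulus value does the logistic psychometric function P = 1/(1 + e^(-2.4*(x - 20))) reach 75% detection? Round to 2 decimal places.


At P = 0.75: 0.75 = 1/(1 + e^(-k*(x-x0)))
Solving: e^(-k*(x-x0)) = 1/3
x = x0 + ln(3)/k
ln(3) = 1.0986
x = 20 + 1.0986/2.4
= 20 + 0.4578
= 20.46


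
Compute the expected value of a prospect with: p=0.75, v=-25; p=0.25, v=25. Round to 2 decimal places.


EU = sum(p_i * v_i)
0.75 * -25 = -18.75
0.25 * 25 = 6.25
EU = -18.75 + 6.25
= -12.50


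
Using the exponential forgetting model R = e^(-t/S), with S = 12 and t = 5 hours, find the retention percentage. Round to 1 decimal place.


R = e^(-t/S)
-t/S = -5/12 = -0.416667
R = e^(-0.416667) = 0.65924
Percentage = 0.65924 * 100
= 65.9


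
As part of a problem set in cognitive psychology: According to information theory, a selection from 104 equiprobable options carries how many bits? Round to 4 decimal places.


H = log2(n)
H = log2(104)
= 6.7004


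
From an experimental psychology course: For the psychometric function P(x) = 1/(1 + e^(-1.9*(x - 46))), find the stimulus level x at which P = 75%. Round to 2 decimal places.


At P = 0.75: 0.75 = 1/(1 + e^(-k*(x-x0)))
Solving: e^(-k*(x-x0)) = 1/3
x = x0 + ln(3)/k
ln(3) = 1.0986
x = 46 + 1.0986/1.9
= 46 + 0.5782
= 46.58


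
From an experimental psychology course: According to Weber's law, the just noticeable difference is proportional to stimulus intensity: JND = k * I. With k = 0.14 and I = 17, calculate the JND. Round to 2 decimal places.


JND = k * I
JND = 0.14 * 17
= 2.38


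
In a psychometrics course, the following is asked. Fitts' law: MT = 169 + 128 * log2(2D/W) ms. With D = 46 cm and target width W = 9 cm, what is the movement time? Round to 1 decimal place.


MT = 169 + 128 * log2(2*46/9)
2D/W = 10.222222
log2(10.222222) = 3.3536
MT = 169 + 128 * 3.3536
= 598.3 ms


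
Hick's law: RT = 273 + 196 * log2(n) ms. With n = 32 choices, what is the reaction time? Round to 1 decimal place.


RT = 273 + 196 * log2(32)
log2(32) = 5.0
RT = 273 + 196 * 5.0
= 273 + 980.0
= 1253.0 ms


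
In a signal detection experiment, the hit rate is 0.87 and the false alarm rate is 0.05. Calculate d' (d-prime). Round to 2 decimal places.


d' = z(HR) - z(FAR)
z(0.87) = 1.1264
z(0.05) = -1.6449
d' = 1.1264 - -1.6449
= 2.77


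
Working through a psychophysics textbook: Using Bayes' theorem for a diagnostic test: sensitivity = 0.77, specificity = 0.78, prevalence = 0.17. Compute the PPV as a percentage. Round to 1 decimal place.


PPV = (sens * prev) / (sens * prev + (1-spec) * (1-prev))
Numerator = 0.77 * 0.17 = 0.1309
P(positive and no disease) = (1 - spec) * (1 - prev) = (1 - 0.78) * (1 - 0.17) = 0.1826
Denominator = 0.1309 + 0.1826 = 0.3135
PPV = 0.1309 / 0.3135 = 0.417544
As percentage = 41.8


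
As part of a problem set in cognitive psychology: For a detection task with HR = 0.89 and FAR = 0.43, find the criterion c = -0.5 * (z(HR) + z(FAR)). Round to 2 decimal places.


c = -0.5 * (z(HR) + z(FAR))
z(0.89) = 1.2265
z(0.43) = -0.1764
c = -0.5 * (1.2265 + -0.1764)
= -0.5 * 1.0501
= -0.53


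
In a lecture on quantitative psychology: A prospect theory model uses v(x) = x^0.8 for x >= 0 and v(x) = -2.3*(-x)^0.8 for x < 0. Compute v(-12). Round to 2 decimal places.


Since x = -12 < 0, use v(x) = -lambda*(-x)^alpha
(-x) = 12
12^0.8 = 7.3004
v(-12) = -2.3 * 7.3004
= -16.79


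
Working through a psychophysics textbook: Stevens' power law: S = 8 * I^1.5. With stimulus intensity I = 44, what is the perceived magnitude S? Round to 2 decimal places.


S = 8 * 44^1.5
44^1.5 = 291.863
S = 8 * 291.863
= 2334.90


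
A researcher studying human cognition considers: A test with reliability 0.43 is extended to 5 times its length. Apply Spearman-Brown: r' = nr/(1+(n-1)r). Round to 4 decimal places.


r_new = n*r / (1 + (n-1)*r)
Numerator = 5 * 0.43 = 2.15
Denominator = 1 + 4 * 0.43 = 2.72
r_new = 2.15 / 2.72
= 0.7904
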